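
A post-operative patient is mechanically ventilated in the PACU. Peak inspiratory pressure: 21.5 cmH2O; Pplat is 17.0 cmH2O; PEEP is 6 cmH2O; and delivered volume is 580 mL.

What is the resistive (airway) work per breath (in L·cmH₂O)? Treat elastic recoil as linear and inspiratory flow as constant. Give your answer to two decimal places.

With constant inspiratory flow the resistive pressure is constant at PIP − Pplat = 21.5 − 17.0 = 4.5 cmH2O, so resistive work = 4.5 × 0.580 = 2.61 L·cmH2O.

2.61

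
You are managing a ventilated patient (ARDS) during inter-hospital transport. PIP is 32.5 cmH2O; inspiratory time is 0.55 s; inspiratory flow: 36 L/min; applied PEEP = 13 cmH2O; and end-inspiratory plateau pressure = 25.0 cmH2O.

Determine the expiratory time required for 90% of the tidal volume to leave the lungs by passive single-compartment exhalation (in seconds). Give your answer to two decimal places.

Flow: 36 L/min ÷ 60 = 0.6 L/s.
Vt = flow × Ti = 0.6 L/s × 0.55 s × 1000 mL/L = 330.0 mL.
R = (PIP − Pplat)/V̇ = (32.5 − 25.0) / 0.6 = 7.5/0.6 = 12.5 cmH2O·s/L.
C = Vt/(Pplat − PEEP) = 330.0 / (25.0 − 13) = 330.0/12.0 = 27.5 mL/cmH2O.
τ = R × C = 12.5 × 0.0275 L/cmH2O = 0.3438 s.
t = −τ·ln(1 − 0.90) = −0.3438·ln(0.1) = 0.7916 s.

0.79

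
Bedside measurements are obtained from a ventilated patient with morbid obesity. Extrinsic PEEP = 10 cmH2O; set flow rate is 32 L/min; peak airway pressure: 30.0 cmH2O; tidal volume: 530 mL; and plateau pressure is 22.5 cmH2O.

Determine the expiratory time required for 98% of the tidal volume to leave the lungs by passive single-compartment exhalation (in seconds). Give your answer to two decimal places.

Flow: 32 L/min ÷ 60 = 0.5333 L/s.
R = (PIP − Pplat)/V̇ = (30.0 − 22.5) / 0.5333 = 7.5/0.5333 = 14.063 cmH2O·s/L.
C = Vt/(Pplat − PEEP) = 530.0 / (22.5 − 10) = 530.0/12.5 = 42.4 mL/cmH2O.
τ = R × C = 14.063 × 0.0424 L/cmH2O = 0.5963 s.
t = −τ·ln(1 − 0.98) = −0.5963·ln(0.02) = 2.333 s.

2.33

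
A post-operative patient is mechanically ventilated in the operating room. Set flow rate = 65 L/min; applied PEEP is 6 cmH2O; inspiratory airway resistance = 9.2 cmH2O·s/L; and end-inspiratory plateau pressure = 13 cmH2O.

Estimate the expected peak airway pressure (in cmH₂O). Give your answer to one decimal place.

23.0

Flow: 65 L/min ÷ 60 = 1.0833 L/s.
PIP = Pplat + Raw × flow = 13 + 9.2 × 1.0833 = 13 + 9.966 = 22.966 cmH2O.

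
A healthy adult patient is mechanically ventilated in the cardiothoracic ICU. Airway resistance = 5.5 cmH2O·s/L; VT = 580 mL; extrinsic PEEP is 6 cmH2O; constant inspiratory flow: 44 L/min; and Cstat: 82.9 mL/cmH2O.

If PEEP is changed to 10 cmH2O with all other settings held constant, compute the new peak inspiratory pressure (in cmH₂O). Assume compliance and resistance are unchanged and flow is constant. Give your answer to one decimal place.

Flow: 44 L/min ÷ 60 = 0.7333 L/s.
PIP = Vt/C + R·V̇ + PEEP (constant-flow equation of motion).
Only the baseline term changes: ΔPIP = ΔPEEP = 10 − 6 = 4.0 cmH2O.
Original PIP = 580/82.9 + 5.5×0.7333 + 6 = 17.03 cmH2O; new PIP = 17.03 + (4.0) = 21.03 cmH2O.

21.0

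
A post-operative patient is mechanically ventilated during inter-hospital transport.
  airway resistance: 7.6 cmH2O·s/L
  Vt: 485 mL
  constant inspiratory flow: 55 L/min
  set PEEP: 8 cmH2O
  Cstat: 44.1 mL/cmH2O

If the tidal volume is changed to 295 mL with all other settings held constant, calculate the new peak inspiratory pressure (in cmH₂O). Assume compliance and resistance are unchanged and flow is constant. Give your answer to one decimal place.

21.7

Flow: 55 L/min ÷ 60 = 0.9167 L/s.
PIP = Vt/C + R·V̇ + PEEP (constant-flow equation of motion).
Only the elastic term changes: ΔPIP = ΔVt / C = (295 − 485) / 44.1 = -4.308 cmH2O.
Original PIP = 485/44.1 + 7.6×0.9167 + 8 = 25.965 cmH2O; new PIP = 25.965 + (-4.308) = 21.657 cmH2O.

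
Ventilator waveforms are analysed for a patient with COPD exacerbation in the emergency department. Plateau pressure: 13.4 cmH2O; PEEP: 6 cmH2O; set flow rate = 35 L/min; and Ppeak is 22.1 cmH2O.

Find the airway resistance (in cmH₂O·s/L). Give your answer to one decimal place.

Flow: 35 L/min ÷ 60 = 0.5833 L/s.
Raw = (PIP − Pplat) / flow = (22.1 − 13.4) / 0.5833 = 8.7 / 0.5833 = 14.915 cmH2O·s/L.

14.9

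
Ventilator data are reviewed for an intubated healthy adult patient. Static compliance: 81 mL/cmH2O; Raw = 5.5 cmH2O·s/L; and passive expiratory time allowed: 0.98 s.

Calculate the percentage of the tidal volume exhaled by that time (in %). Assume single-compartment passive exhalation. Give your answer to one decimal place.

88.9

τ = R × C = 5.5 × 81 mL/cmH2O = 5.5 × 0.081 L/cmH2O = 0.4455 s.
Passive exhalation: V(t)/V₀ = e^(−t/τ) = e^(−0.98/0.4455) = 0.1108.
Fraction exhaled = 1 − 0.1108 = 0.8892 → 88.92%.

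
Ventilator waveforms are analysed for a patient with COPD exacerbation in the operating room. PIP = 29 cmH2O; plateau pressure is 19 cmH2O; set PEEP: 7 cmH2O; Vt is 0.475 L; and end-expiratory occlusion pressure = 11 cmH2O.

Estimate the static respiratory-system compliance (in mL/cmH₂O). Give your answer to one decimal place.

59.4

End-expiratory occlusion gives total PEEP = 11 cmH2O (intrinsic PEEP = 11 − 7 = 4). Use total PEEP for the elastic gradient.
Cstat = Vt / (Pplat − PEEPtotal) = 475 / (19 − 11) = 475 / 8.0 = 59.375 mL/cmH2O.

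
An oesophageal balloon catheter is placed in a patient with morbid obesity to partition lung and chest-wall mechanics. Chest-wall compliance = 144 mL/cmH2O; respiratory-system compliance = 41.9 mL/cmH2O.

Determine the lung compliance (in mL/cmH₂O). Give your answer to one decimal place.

59.1

1/CL = 1/Crs − 1/Ccw.
1/CL = 1/41.9 − 1/144 = 0.01692.
CL = 59.102 mL/cmH2O.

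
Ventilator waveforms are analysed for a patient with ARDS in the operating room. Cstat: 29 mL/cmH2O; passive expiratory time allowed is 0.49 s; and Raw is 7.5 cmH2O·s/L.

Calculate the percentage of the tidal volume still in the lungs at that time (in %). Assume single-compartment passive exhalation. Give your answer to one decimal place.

10.5

τ = R × C = 7.5 × 29 mL/cmH2O = 7.5 × 0.029 L/cmH2O = 0.2175 s.
Passive exhalation: V(t)/V₀ = e^(−t/τ) = e^(−0.49/0.2175) = 0.1051.
Fraction remaining = 0.1051 → 10.51%.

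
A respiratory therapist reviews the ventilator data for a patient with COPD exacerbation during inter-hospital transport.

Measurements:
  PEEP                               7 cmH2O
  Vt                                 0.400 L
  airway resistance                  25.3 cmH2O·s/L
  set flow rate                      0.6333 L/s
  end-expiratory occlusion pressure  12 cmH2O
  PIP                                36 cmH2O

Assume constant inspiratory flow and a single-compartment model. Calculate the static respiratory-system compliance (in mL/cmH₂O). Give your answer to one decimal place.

50.1

Total PEEP = 12 cmH2O (set 7 + intrinsic 5); this is the baseline alveolar pressure.
Equation of motion (constant flow): PIP = Vt/C + R·V̇ + PEEP.
Vt/C = PIP − R·V̇ − PEEP = 36 − 25.3×0.6333 − 12 = 36 − 16.022 − 12 = 7.978 cmH2O.
C = Vt / 7.978 = 400 / 7.978 = 50.138 mL/cmH2O.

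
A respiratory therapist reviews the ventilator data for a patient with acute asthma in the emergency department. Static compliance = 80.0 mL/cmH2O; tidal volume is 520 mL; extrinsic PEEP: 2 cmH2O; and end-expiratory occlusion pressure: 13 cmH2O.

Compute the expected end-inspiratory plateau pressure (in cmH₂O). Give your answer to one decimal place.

19.5

End-expiratory occlusion gives total PEEP = 13 cmH2O (intrinsic PEEP = 13 − 2 = 11). Use total PEEP for the elastic gradient.
Pplat = PEEPtotal + Vt / Cstat = 13 + 520 / 80.0 = 13 + 6.5 = 19.5 cmH2O.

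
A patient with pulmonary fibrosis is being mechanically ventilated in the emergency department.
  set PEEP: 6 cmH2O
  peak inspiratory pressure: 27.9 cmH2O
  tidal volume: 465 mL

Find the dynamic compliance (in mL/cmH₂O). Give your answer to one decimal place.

21.2

Dynamic compliance = Vt / (PIP − PEEP) = 465 / (27.9 − 6) = 465 / 21.9 = 21.233 mL/cmH2O.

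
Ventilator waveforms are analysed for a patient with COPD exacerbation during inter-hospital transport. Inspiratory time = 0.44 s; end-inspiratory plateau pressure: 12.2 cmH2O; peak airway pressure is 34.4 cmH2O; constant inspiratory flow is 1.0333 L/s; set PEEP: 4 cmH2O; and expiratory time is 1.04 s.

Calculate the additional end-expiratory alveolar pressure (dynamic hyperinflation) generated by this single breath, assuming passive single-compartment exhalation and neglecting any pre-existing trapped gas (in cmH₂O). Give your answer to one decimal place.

Vt = flow × Ti = 1.0333 L/s × 0.44 s × 1000 mL/L = 454.65 mL.
R = (PIP − Pplat)/V̇ = (34.4 − 12.2) / 1.0333 = 22.2/1.0333 = 21.485 cmH2O·s/L.
C = Vt/(Pplat − PEEP) = 454.65 / (12.2 − 4) = 454.65/8.2 = 55.445 mL/cmH2O.
τ = R × C = 21.485 × 0.05545 L/cmH2O = 1.191 s.
Fraction remaining = e^(−Te/τ) = e^(−1.04/1.191) = 0.4176; trapped volume = 454.65 × 0.4176 = 189.86 mL.
Additional alveolar pressure from trapping ≈ V_trapped / C = 189.86 / 55.445 = 3.424 cmH2O.

3.4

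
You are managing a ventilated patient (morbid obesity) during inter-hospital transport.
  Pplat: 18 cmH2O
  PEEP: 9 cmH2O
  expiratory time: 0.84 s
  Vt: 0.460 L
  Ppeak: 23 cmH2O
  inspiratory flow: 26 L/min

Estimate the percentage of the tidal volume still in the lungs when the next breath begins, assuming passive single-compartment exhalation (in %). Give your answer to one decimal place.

24.1

Flow: 26 L/min ÷ 60 = 0.4333 L/s.
R = (PIP − Pplat)/V̇ = (23 − 18) / 0.4333 = 5.0/0.4333 = 11.539 cmH2O·s/L.
C = Vt/(Pplat − PEEP) = 460.0 / (18 − 9) = 460.0/9.0 = 51.111 mL/cmH2O.
τ = R × C = 11.539 × 0.05111 L/cmH2O = 0.5898 s.
Fraction remaining at end-expiration = e^(−Te/τ) = e^(−0.84/0.5898) = 0.2407 → 24.07%.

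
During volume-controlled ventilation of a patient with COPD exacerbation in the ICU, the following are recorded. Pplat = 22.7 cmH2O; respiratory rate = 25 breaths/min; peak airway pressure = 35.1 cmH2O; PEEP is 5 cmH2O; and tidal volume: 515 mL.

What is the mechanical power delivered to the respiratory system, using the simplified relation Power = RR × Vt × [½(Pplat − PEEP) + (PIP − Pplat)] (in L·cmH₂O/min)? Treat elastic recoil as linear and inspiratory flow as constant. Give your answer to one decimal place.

Per-breath work = Vt × [½(Pplat−PEEP) + (PIP−Pplat)] = 0.515 × [0.5×17.7 + 12.4] = 0.515 × 21.25 = 10.944 L·cmH2O.
Power = 25 × 10.944 = 273.6 L·cmH2O/min.

273.6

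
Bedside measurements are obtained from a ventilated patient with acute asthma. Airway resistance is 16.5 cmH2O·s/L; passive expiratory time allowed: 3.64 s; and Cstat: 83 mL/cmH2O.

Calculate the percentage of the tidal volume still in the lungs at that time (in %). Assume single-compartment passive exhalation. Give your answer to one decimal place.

7.0

τ = R × C = 16.5 × 83 mL/cmH2O = 16.5 × 0.083 L/cmH2O = 1.37 s.
Passive exhalation: V(t)/V₀ = e^(−t/τ) = e^(−3.64/1.37) = 0.07016.
Fraction remaining = 0.07016 → 7.016%.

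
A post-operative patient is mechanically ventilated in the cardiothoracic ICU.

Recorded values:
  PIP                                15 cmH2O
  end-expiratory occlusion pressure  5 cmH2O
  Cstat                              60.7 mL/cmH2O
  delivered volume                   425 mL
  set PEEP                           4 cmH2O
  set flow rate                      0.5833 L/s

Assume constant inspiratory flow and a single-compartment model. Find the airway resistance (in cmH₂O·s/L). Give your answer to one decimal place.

Total PEEP = 5 cmH2O (set 4 + intrinsic 1); this is the baseline alveolar pressure.
Equation of motion (constant flow): PIP = Vt/C + R·V̇ + PEEP.
R·V̇ = PIP − Vt/C − PEEP = 15 − 425/60.7 − 5 = 15 − 7.002 − 5 = 2.998 cmH2O.
R = 2.998 / 0.5833 = 5.14 cmH2O·s/L.

5.1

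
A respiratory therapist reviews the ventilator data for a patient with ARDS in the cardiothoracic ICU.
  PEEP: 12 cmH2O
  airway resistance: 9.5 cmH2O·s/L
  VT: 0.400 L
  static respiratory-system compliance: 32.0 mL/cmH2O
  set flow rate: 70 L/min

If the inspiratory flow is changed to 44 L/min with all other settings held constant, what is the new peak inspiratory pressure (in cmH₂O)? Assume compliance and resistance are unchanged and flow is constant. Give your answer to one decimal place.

31.5

Flow: 70 L/min ÷ 60 = 1.1667 L/s.
New flow: 44 L/min ÷ 60 = 0.7333 L/s.
PIP = Vt/C + R·V̇ + PEEP (constant-flow equation of motion).
Only the resistive term changes: ΔPIP = R × ΔV̇ = 9.5 × (0.7333 − 1.1667) = 9.5 × -0.4334 = -4.117 cmH2O.
Original PIP = 400/32.0 + 9.5×1.1667 + 12 = 35.584 cmH2O; new PIP = 35.584 + (-4.117) = 31.467 cmH2O.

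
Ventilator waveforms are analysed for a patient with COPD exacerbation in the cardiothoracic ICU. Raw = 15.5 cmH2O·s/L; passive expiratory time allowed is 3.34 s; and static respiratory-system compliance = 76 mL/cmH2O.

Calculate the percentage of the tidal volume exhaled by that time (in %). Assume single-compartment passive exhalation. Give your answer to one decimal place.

τ = R × C = 15.5 × 76 mL/cmH2O = 15.5 × 0.076 L/cmH2O = 1.178 s.
Passive exhalation: V(t)/V₀ = e^(−t/τ) = e^(−3.34/1.178) = 0.0587.
Fraction exhaled = 1 − 0.0587 = 0.9413 → 94.13%.

94.1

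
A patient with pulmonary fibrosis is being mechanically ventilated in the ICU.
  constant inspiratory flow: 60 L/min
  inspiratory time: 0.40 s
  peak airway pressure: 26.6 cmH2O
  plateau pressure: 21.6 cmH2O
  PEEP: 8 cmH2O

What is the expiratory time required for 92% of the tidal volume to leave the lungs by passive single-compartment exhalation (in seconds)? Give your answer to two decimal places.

0.37

Flow: 60 L/min ÷ 60 = 1 L/s.
Vt = flow × Ti = 1 L/s × 0.40 s × 1000 mL/L = 400.0 mL.
R = (PIP − Pplat)/V̇ = (26.6 − 21.6) / 1 = 5.0/1 = 5.0 cmH2O·s/L.
C = Vt/(Pplat − PEEP) = 400.0 / (21.6 − 8) = 400.0/13.6 = 29.412 mL/cmH2O.
τ = R × C = 5.0 × 0.02941 L/cmH2O = 0.1471 s.
t = −τ·ln(1 − 0.92) = −0.1471·ln(0.08) = 0.3715 s.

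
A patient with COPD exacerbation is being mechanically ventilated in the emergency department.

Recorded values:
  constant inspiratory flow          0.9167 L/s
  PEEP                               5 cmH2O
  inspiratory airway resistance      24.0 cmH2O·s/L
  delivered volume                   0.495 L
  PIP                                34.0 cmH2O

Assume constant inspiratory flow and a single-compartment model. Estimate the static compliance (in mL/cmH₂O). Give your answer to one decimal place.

70.7

Equation of motion (constant flow): PIP = Vt/C + R·V̇ + PEEP.
Vt/C = PIP − R·V̇ − PEEP = 34.0 − 24.0×0.9167 − 5 = 34.0 − 22.001 − 5 = 6.999 cmH2O.
C = Vt / 6.999 = 495 / 6.999 = 70.724 mL/cmH2O.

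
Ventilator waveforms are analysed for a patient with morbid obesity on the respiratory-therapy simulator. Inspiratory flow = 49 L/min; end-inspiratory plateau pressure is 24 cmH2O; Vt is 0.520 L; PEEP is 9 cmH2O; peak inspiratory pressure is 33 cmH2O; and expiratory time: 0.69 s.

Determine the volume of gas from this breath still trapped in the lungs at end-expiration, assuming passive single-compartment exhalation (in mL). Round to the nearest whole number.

85

Flow: 49 L/min ÷ 60 = 0.8167 L/s.
R = (PIP − Pplat)/V̇ = (33 − 24) / 0.8167 = 9.0/0.8167 = 11.02 cmH2O·s/L.
C = Vt/(Pplat − PEEP) = 520.0 / (24 − 9) = 520.0/15.0 = 34.667 mL/cmH2O.
τ = R × C = 11.02 × 0.03467 L/cmH2O = 0.3821 s.
Fraction remaining = e^(−Te/τ) = e^(−0.69/0.3821) = 0.1643.
Trapped volume = 520.0 × 0.1643 = 85.436 mL.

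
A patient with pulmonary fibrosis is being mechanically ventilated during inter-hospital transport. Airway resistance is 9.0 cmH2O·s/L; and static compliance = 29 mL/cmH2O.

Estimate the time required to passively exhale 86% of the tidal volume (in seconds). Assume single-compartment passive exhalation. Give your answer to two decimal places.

τ = R × C = 9.0 × 29 mL/cmH2O = 9.0 × 0.029 L/cmH2O = 0.261 s.
Exhaled fraction f = 1 − e^(−t/τ) → t = −τ·ln(1 − f) = −0.261·ln(0.14) = 0.5132 s.

0.51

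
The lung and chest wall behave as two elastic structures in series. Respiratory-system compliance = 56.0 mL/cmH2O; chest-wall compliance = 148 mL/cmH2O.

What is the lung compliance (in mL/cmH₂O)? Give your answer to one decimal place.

1/CL = 1/Crs − 1/Ccw.
1/CL = 1/56.0 − 1/148 = 0.0111.
CL = 90.09 mL/cmH2O.

90.1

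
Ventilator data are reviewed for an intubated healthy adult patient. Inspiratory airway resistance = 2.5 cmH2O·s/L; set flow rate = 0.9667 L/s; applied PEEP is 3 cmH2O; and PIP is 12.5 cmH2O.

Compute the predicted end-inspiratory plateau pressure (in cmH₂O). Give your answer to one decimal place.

Pplat = PIP − Raw × flow = 12.5 − 2.5 × 0.9667 = 12.5 − 2.417 = 10.083 cmH2O.

10.1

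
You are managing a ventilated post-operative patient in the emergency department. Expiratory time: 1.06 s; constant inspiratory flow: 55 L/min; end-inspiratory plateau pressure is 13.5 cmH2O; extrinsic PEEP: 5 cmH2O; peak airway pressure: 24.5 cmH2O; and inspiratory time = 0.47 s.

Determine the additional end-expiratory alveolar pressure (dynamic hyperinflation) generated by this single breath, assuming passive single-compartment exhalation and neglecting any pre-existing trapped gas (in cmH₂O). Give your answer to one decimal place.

Flow: 55 L/min ÷ 60 = 0.9167 L/s.
Vt = flow × Ti = 0.9167 L/s × 0.47 s × 1000 mL/L = 430.85 mL.
R = (PIP − Pplat)/V̇ = (24.5 − 13.5) / 0.9167 = 11.0/0.9167 = 12.0 cmH2O·s/L.
C = Vt/(Pplat − PEEP) = 430.85 / (13.5 − 5) = 430.85/8.5 = 50.688 mL/cmH2O.
τ = R × C = 12.0 × 0.05069 L/cmH2O = 0.6083 s.
Fraction remaining = e^(−Te/τ) = e^(−1.06/0.6083) = 0.1751; trapped volume = 430.85 × 0.1751 = 75.442 mL.
Additional alveolar pressure from trapping ≈ V_trapped / C = 75.442 / 50.688 = 1.488 cmH2O.

1.5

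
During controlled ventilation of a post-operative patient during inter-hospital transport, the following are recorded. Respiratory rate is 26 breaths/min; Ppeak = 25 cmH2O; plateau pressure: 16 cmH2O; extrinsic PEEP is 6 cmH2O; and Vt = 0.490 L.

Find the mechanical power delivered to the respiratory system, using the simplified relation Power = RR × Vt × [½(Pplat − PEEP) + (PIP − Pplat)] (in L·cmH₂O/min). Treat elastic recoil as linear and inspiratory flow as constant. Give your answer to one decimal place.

178.4

Per-breath work = Vt × [½(Pplat−PEEP) + (PIP−Pplat)] = 0.490 × [0.5×10.0 + 9.0] = 0.490 × 14.0 = 6.86 L·cmH2O.
Power = 26 × 6.86 = 178.36 L·cmH2O/min.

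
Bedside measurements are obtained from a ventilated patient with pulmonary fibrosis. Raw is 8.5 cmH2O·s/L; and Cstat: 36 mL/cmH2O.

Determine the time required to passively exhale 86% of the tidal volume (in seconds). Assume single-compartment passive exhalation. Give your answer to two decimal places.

0.60

τ = R × C = 8.5 × 36 mL/cmH2O = 8.5 × 0.036 L/cmH2O = 0.306 s.
Exhaled fraction f = 1 − e^(−t/τ) → t = −τ·ln(1 − f) = −0.306·ln(0.14) = 0.6016 s.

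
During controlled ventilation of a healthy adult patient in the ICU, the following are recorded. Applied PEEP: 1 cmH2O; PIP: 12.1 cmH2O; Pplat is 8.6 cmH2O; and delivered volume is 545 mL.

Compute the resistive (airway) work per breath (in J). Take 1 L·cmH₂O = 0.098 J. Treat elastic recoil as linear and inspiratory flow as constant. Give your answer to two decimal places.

With constant inspiratory flow the resistive pressure is constant at PIP − Pplat = 12.1 − 8.6 = 3.5 cmH2O, so resistive work = 3.5 × 0.545 = 1.908 L·cmH2O.
× 0.098 J/(L·cmH2O) → 0.187 J.

0.19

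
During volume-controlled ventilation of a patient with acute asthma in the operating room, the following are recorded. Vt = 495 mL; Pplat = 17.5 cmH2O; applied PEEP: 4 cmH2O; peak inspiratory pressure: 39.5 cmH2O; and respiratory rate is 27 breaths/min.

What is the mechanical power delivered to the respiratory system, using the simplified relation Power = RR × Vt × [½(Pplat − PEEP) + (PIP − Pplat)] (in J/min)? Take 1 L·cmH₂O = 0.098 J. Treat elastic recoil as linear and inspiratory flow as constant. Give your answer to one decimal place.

Per-breath work = Vt × [½(Pplat−PEEP) + (PIP−Pplat)] = 0.495 × [0.5×13.5 + 22.0] = 0.495 × 28.75 = 14.231 L·cmH2O.
Power = 27 × 14.231 = 384.24 L·cmH2O/min.
× 0.098 J/(L·cmH2O) → 37.656 J/min.

37.7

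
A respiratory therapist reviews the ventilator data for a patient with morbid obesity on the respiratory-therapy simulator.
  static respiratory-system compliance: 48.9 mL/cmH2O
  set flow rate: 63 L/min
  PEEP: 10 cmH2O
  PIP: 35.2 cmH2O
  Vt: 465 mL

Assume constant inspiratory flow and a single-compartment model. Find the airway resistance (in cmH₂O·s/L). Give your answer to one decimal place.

Flow: 63 L/min ÷ 60 = 1.05 L/s.
Equation of motion (constant flow): PIP = Vt/C + R·V̇ + PEEP.
R·V̇ = PIP − Vt/C − PEEP = 35.2 − 465/48.9 − 10 = 35.2 − 9.509 − 10 = 15.691 cmH2O.
R = 15.691 / 1.05 = 14.944 cmH2O·s/L.

14.9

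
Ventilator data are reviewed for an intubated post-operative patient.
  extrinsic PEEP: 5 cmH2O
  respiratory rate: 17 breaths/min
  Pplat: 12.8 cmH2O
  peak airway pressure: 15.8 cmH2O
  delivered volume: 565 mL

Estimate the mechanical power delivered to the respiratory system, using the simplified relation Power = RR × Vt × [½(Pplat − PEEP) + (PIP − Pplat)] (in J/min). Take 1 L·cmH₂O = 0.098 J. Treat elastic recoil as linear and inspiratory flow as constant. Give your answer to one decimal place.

6.5

Per-breath work = Vt × [½(Pplat−PEEP) + (PIP−Pplat)] = 0.565 × [0.5×7.8 + 3.0] = 0.565 × 6.9 = 3.899 L·cmH2O.
Power = 17 × 3.899 = 66.283 L·cmH2O/min.
× 0.098 J/(L·cmH2O) → 6.496 J/min.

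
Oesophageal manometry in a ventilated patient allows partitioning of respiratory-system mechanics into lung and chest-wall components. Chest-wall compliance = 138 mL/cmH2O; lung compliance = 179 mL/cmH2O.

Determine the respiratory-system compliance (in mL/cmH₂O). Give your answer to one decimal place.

Lung and chest wall are elastances in series: 1/Crs = 1/CL + 1/Ccw.
1/Crs = 1/179 + 1/138 = 0.01283.
Crs = 77.942 mL/cmH2O.

77.9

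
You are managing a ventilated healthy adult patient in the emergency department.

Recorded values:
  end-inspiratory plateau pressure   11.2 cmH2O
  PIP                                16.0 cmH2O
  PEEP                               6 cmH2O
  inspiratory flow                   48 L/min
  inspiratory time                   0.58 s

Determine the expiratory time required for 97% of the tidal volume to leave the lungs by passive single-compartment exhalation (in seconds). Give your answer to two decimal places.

1.88

Flow: 48 L/min ÷ 60 = 0.8 L/s.
Vt = flow × Ti = 0.8 L/s × 0.58 s × 1000 mL/L = 464.0 mL.
R = (PIP − Pplat)/V̇ = (16.0 − 11.2) / 0.8 = 4.8/0.8 = 6.0 cmH2O·s/L.
C = Vt/(Pplat − PEEP) = 464.0 / (11.2 − 6) = 464.0/5.2 = 89.231 mL/cmH2O.
τ = R × C = 6.0 × 0.08923 L/cmH2O = 0.5354 s.
t = −τ·ln(1 − 0.97) = −0.5354·ln(0.03) = 1.877 s.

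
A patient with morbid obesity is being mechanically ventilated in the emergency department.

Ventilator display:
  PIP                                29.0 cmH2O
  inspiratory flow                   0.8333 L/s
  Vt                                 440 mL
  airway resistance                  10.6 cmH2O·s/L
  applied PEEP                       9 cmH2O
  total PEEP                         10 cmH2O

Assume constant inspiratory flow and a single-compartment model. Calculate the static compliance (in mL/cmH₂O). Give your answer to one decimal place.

Total PEEP = 10 cmH2O (set 9 + intrinsic 1); this is the baseline alveolar pressure.
Equation of motion (constant flow): PIP = Vt/C + R·V̇ + PEEP.
Vt/C = PIP − R·V̇ − PEEP = 29.0 − 10.6×0.8333 − 10 = 29.0 − 8.833 − 10 = 10.167 cmH2O.
C = Vt / 10.167 = 440 / 10.167 = 43.277 mL/cmH2O.

43.3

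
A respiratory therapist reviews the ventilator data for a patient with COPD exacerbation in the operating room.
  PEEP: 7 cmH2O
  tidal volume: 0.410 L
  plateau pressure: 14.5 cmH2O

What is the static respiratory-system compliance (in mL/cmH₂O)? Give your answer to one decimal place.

Cstat = Vt / (Pplat − PEEP) = 410 / (14.5 − 7) = 410 / 7.5 = 54.667 mL/cmH2O.

54.7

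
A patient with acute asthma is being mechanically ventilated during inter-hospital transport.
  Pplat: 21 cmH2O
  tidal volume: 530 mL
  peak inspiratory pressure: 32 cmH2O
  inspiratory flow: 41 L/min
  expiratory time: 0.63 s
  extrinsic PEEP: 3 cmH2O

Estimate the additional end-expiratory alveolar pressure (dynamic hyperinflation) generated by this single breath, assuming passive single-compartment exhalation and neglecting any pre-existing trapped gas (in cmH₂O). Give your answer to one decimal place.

4.8

Flow: 41 L/min ÷ 60 = 0.6833 L/s.
R = (PIP − Pplat)/V̇ = (32 − 21) / 0.6833 = 11.0/0.6833 = 16.098 cmH2O·s/L.
C = Vt/(Pplat − PEEP) = 530.0 / (21 − 3) = 530.0/18.0 = 29.444 mL/cmH2O.
τ = R × C = 16.098 × 0.02944 L/cmH2O = 0.4739 s.
Fraction remaining = e^(−Te/τ) = e^(−0.63/0.4739) = 0.2646; trapped volume = 530.0 × 0.2646 = 140.24 mL.
Additional alveolar pressure from trapping ≈ V_trapped / C = 140.24 / 29.444 = 4.763 cmH2O.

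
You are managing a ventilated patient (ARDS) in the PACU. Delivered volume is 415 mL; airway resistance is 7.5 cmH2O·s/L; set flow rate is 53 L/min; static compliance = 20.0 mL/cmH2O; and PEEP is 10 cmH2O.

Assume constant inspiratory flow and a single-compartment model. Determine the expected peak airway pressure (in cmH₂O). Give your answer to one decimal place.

37.4

Flow: 53 L/min ÷ 60 = 0.8833 L/s.
Equation of motion (constant flow): PIP = Vt/C + R·V̇ + PEEP.
PIP = 415/20.0 + 7.5×0.8833 + 10 = 20.75 + 6.625 + 10 = 37.375 cmH2O.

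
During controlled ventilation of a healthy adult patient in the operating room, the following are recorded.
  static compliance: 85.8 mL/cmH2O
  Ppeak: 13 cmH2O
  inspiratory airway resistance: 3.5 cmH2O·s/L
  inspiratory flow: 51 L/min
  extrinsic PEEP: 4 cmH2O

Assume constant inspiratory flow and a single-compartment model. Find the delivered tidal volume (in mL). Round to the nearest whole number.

517

Flow: 51 L/min ÷ 60 = 0.85 L/s.
Equation of motion (constant flow): PIP = Vt/C + R·V̇ + PEEP.
Vt/C = PIP − R·V̇ − PEEP = 13 − 2.975 − 4 = 6.025 cmH2O.
Vt = C × 6.025 = 85.8 × 6.025 = 516.95 mL.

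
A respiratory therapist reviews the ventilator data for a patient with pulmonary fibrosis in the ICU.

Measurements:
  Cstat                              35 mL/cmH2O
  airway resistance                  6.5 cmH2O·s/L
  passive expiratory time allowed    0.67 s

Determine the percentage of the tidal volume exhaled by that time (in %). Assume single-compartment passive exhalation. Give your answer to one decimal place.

94.7

τ = R × C = 6.5 × 35 mL/cmH2O = 6.5 × 0.035 L/cmH2O = 0.2275 s.
Passive exhalation: V(t)/V₀ = e^(−t/τ) = e^(−0.67/0.2275) = 0.0526.
Fraction exhaled = 1 − 0.0526 = 0.9474 → 94.74%.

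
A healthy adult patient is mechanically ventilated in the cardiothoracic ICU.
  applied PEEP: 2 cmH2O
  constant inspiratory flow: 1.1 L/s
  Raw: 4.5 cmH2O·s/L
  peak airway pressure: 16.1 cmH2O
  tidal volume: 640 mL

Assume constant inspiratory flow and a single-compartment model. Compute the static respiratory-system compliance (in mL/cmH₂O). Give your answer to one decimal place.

69.9

Equation of motion (constant flow): PIP = Vt/C + R·V̇ + PEEP.
Vt/C = PIP − R·V̇ − PEEP = 16.1 − 4.5×1.1 − 2 = 16.1 − 4.95 − 2 = 9.15 cmH2O.
C = Vt / 9.15 = 640 / 9.15 = 69.945 mL/cmH2O.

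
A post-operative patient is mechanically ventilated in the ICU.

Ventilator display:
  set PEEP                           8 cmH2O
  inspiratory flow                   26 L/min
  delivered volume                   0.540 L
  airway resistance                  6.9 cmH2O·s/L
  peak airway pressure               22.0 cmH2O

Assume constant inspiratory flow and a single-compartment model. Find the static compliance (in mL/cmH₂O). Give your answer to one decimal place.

49.0

Flow: 26 L/min ÷ 60 = 0.4333 L/s.
Equation of motion (constant flow): PIP = Vt/C + R·V̇ + PEEP.
Vt/C = PIP − R·V̇ − PEEP = 22.0 − 6.9×0.4333 − 8 = 22.0 − 2.99 − 8 = 11.01 cmH2O.
C = Vt / 11.01 = 540 / 11.01 = 49.046 mL/cmH2O.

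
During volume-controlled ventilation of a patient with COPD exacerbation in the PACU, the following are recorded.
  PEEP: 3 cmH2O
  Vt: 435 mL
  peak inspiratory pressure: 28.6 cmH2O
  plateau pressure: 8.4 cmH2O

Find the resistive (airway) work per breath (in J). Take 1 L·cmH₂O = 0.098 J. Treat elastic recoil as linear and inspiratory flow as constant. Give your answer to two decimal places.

With constant inspiratory flow the resistive pressure is constant at PIP − Pplat = 28.6 − 8.4 = 20.2 cmH2O, so resistive work = 20.2 × 0.435 = 8.787 L·cmH2O.
× 0.098 J/(L·cmH2O) → 0.8611 J.

0.86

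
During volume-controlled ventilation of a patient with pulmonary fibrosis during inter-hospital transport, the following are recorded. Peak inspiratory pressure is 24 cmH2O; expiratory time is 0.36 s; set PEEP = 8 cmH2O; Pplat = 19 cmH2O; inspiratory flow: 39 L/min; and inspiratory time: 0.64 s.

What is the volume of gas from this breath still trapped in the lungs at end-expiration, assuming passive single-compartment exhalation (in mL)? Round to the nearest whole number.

121

Flow: 39 L/min ÷ 60 = 0.65 L/s.
Vt = flow × Ti = 0.65 L/s × 0.64 s × 1000 mL/L = 416.0 mL.
R = (PIP − Pplat)/V̇ = (24 − 19) / 0.65 = 5.0/0.65 = 7.692 cmH2O·s/L.
C = Vt/(Pplat − PEEP) = 416.0 / (19 − 8) = 416.0/11.0 = 37.818 mL/cmH2O.
τ = R × C = 7.692 × 0.03782 L/cmH2O = 0.2909 s.
Fraction remaining = e^(−Te/τ) = e^(−0.36/0.2909) = 0.2901.
Trapped volume = 416.0 × 0.2901 = 120.68 mL.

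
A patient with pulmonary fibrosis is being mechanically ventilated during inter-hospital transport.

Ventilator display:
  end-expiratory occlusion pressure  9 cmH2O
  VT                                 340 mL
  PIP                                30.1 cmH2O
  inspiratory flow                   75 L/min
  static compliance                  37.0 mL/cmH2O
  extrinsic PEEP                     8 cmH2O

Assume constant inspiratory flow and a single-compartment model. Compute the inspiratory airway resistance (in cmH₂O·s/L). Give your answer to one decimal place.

9.5

Flow: 75 L/min ÷ 60 = 1.25 L/s.
Total PEEP = 9 cmH2O (set 8 + intrinsic 1); this is the baseline alveolar pressure.
Equation of motion (constant flow): PIP = Vt/C + R·V̇ + PEEP.
R·V̇ = PIP − Vt/C − PEEP = 30.1 − 340/37.0 − 9 = 30.1 − 9.189 − 9 = 11.911 cmH2O.
R = 11.911 / 1.25 = 9.529 cmH2O·s/L.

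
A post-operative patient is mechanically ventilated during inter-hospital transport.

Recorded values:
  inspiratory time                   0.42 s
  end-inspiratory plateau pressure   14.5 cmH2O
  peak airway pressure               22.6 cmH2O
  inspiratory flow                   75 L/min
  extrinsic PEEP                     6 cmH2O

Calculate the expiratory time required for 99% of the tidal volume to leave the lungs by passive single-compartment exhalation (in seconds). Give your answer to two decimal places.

Flow: 75 L/min ÷ 60 = 1.25 L/s.
Vt = flow × Ti = 1.25 L/s × 0.42 s × 1000 mL/L = 525.0 mL.
R = (PIP − Pplat)/V̇ = (22.6 − 14.5) / 1.25 = 8.1/1.25 = 6.48 cmH2O·s/L.
C = Vt/(Pplat − PEEP) = 525.0 / (14.5 − 6) = 525.0/8.5 = 61.765 mL/cmH2O.
τ = R × C = 6.48 × 0.06177 L/cmH2O = 0.4003 s.
t = −τ·ln(1 − 0.99) = −0.4003·ln(0.01) = 1.843 s.

1.84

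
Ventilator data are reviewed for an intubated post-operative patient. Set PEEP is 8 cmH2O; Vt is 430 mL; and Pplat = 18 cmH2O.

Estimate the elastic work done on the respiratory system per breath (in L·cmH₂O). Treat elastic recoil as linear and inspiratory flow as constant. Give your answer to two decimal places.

2.15

Elastic work ≈ ½ × (Pplat − PEEP) × Vt = 0.5 × (18 − 8) × 0.430 L = 0.5 × 10.0 × 0.430 = 2.15 L·cmH2O.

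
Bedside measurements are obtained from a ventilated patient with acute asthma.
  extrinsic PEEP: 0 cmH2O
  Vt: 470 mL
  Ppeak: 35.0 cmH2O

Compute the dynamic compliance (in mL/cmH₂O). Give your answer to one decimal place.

Dynamic compliance = Vt / (PIP − PEEP) = 470 / (35.0 − 0) = 470 / 35.0 = 13.429 mL/cmH2O.

13.4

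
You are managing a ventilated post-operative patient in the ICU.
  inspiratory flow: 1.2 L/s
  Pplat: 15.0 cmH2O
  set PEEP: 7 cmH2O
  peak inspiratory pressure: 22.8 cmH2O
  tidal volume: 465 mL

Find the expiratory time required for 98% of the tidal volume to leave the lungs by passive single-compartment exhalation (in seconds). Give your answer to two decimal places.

1.48

R = (PIP − Pplat)/V̇ = (22.8 − 15.0) / 1.2 = 7.8/1.2 = 6.5 cmH2O·s/L.
C = Vt/(Pplat − PEEP) = 465.0 / (15.0 − 7) = 465.0/8.0 = 58.125 mL/cmH2O.
τ = R × C = 6.5 × 0.05813 L/cmH2O = 0.3778 s.
t = −τ·ln(1 − 0.98) = −0.3778·ln(0.02) = 1.478 s.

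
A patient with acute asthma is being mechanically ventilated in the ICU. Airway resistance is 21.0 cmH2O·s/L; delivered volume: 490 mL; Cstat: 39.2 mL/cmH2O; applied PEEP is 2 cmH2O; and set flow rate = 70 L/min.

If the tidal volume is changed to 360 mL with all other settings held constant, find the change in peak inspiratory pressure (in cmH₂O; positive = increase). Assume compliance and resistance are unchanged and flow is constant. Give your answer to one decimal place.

PIP = Vt/C + R·V̇ + PEEP (constant-flow equation of motion).
Only the elastic term changes: ΔPIP = ΔVt / C = (360 − 490) / 39.2 = -3.316 cmH2O.

-3.3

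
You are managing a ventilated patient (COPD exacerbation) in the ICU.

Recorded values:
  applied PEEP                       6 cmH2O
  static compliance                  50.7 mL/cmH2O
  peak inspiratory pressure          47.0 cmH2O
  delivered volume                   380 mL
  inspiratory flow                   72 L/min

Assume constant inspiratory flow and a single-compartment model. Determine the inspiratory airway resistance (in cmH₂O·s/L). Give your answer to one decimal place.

Flow: 72 L/min ÷ 60 = 1.2 L/s.
Equation of motion (constant flow): PIP = Vt/C + R·V̇ + PEEP.
R·V̇ = PIP − Vt/C − PEEP = 47.0 − 380/50.7 − 6 = 47.0 − 7.495 − 6 = 33.505 cmH2O.
R = 33.505 / 1.2 = 27.921 cmH2O·s/L.

27.9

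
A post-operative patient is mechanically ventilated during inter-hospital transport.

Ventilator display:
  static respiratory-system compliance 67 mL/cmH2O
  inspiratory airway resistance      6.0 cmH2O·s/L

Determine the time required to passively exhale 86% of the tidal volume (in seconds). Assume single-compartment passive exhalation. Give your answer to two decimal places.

τ = R × C = 6.0 × 67 mL/cmH2O = 6.0 × 0.067 L/cmH2O = 0.402 s.
Exhaled fraction f = 1 − e^(−t/τ) → t = −τ·ln(1 − f) = −0.402·ln(0.14) = 0.7904 s.

0.79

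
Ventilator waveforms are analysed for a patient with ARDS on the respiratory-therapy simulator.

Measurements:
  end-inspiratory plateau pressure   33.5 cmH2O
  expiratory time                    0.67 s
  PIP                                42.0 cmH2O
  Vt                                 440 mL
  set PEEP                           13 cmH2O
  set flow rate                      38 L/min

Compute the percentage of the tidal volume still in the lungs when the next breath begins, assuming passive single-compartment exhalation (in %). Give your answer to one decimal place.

9.8

Flow: 38 L/min ÷ 60 = 0.6333 L/s.
R = (PIP − Pplat)/V̇ = (42.0 − 33.5) / 0.6333 = 8.5/0.6333 = 13.422 cmH2O·s/L.
C = Vt/(Pplat − PEEP) = 440.0 / (33.5 − 13) = 440.0/20.5 = 21.463 mL/cmH2O.
τ = R × C = 13.422 × 0.02146 L/cmH2O = 0.288 s.
Fraction remaining at end-expiration = e^(−Te/τ) = e^(−0.67/0.288) = 0.09765 → 9.765%.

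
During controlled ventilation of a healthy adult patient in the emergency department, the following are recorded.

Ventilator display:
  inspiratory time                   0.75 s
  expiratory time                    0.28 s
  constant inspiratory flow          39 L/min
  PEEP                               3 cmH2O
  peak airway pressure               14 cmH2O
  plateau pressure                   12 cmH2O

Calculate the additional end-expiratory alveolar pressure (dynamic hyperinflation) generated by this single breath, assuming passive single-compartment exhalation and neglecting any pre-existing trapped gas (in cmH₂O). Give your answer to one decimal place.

1.7

Flow: 39 L/min ÷ 60 = 0.65 L/s.
Vt = flow × Ti = 0.65 L/s × 0.75 s × 1000 mL/L = 487.5 mL.
R = (PIP − Pplat)/V̇ = (14 − 12) / 0.65 = 2.0/0.65 = 3.077 cmH2O·s/L.
C = Vt/(Pplat − PEEP) = 487.5 / (12 − 3) = 487.5/9.0 = 54.167 mL/cmH2O.
τ = R × C = 3.077 × 0.05417 L/cmH2O = 0.1667 s.
Fraction remaining = e^(−Te/τ) = e^(−0.28/0.1667) = 0.1864; trapped volume = 487.5 × 0.1864 = 90.87 mL.
Additional alveolar pressure from trapping ≈ V_trapped / C = 90.87 / 54.167 = 1.678 cmH2O.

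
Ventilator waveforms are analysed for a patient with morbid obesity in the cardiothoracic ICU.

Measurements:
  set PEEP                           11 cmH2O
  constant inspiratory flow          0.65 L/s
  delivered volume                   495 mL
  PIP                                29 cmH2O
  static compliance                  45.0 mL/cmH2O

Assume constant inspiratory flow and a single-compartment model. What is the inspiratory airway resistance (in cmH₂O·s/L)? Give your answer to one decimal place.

Equation of motion (constant flow): PIP = Vt/C + R·V̇ + PEEP.
R·V̇ = PIP − Vt/C − PEEP = 29 − 495/45.0 − 11 = 29 − 11.0 − 11 = 7.0 cmH2O.
R = 7.0 / 0.65 = 10.769 cmH2O·s/L.

10.8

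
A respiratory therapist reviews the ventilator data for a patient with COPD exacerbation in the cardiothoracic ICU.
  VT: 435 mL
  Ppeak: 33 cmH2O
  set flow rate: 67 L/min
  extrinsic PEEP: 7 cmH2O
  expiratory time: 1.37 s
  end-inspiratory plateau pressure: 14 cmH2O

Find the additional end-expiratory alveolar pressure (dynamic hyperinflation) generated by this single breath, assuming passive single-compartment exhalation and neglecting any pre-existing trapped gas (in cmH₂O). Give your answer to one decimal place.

1.9

Flow: 67 L/min ÷ 60 = 1.1167 L/s.
R = (PIP − Pplat)/V̇ = (33 − 14) / 1.1167 = 19.0/1.1167 = 17.014 cmH2O·s/L.
C = Vt/(Pplat − PEEP) = 435.0 / (14 − 7) = 435.0/7.0 = 62.143 mL/cmH2O.
τ = R × C = 17.014 × 0.06214 L/cmH2O = 1.057 s.
Fraction remaining = e^(−Te/τ) = e^(−1.37/1.057) = 0.2736; trapped volume = 435.0 × 0.2736 = 119.02 mL.
Additional alveolar pressure from trapping ≈ V_trapped / C = 119.02 / 62.143 = 1.915 cmH2O.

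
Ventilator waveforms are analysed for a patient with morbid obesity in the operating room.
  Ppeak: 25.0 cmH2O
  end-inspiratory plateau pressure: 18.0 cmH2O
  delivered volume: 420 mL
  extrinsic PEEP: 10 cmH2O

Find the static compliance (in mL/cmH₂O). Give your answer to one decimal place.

Cstat = Vt / (Pplat − PEEP) = 420 / (18.0 − 10) = 420 / 8.0 = 52.5 mL/cmH2O.

52.5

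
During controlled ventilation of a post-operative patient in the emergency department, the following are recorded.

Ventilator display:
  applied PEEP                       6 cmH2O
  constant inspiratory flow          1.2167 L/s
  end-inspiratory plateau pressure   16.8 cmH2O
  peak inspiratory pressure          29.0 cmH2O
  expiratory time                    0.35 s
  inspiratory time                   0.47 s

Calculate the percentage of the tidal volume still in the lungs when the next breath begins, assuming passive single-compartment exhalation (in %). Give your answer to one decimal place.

51.7

Vt = flow × Ti = 1.2167 L/s × 0.47 s × 1000 mL/L = 571.85 mL.
R = (PIP − Pplat)/V̇ = (29.0 − 16.8) / 1.2167 = 12.2/1.2167 = 10.027 cmH2O·s/L.
C = Vt/(Pplat − PEEP) = 571.85 / (16.8 − 6) = 571.85/10.8 = 52.949 mL/cmH2O.
τ = R × C = 10.027 × 0.05295 L/cmH2O = 0.5309 s.
Fraction remaining at end-expiration = e^(−Te/τ) = e^(−0.35/0.5309) = 0.5172 → 51.72%.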